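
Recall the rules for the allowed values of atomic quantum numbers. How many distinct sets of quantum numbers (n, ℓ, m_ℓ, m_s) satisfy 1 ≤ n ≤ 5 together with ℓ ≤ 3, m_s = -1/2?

46

Count contributing orbitals for each principal shell:
n=1 → 1; n=2 → 4; n=3 → 9; n=4 → 16; n=5 → 16.
Orbitals: 1 + 4 + 9 + 16 + 16 = 46. With m_s fixed to -1/2 there is one state per orbital, so 46 states.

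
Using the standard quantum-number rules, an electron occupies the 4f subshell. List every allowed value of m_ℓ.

-3, -2, -1, 0, 1, 2, 3

The 4f subshell has ℓ = 3, and m_ℓ takes every integer from −ℓ to +ℓ. With ℓ = 3 that gives the 7 values -3, -2, -1, 0, 1, 2, 3.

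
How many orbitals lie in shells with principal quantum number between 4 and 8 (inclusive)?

190

Shell n has n² orbitals: 4²=16 + 5²=25 + 6²=36 + 7²=49 + 8²=64 = 190 orbitals.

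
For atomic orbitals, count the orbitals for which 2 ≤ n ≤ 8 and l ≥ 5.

74

Per-shell orbital counts meeting the constraint:
n=6 → 11; n=7 → 24; n=8 → 39.
Total orbitals: 11 + 24 + 39 = 74.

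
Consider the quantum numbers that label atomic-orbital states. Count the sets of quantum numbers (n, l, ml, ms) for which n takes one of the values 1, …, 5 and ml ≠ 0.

Go shell by shell, enumerating (l, ml) with ml ≠ 0:
n=2 → 2; n=3 → 6; n=4 → 12; n=5 → 20.
Orbitals: 2 + 6 + 12 + 20 = 40. Including both spin states (ms = ±1/2) gives 2 × 40 = 80 states.

80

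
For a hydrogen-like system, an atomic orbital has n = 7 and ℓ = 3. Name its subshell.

ℓ = 3 corresponds to the letter 'f', so the subshell is 7f.

7f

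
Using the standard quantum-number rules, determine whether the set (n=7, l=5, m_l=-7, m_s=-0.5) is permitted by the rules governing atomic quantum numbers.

The magnetic quantum number must satisfy −l ≤ m_l ≤ l. With l = 5, m_l can only be -5, -4, -3, -2, -1, 0, 1, 2, 3, 4, 5, so m_l = -7 is forbidden.

Not allowed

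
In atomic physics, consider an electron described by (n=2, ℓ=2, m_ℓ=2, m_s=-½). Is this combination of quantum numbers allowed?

The orbital quantum number must satisfy 0 ≤ ℓ ≤ n−1. With n = 2 the allowed ℓ values are 0, 1, so ℓ = 2 is out of range.

No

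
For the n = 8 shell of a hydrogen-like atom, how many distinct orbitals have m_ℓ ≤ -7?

1

Contributions: ℓ=7 → 1.
Total orbitals: 1.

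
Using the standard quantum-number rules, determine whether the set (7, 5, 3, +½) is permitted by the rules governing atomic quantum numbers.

Valid

n = 7 is a positive integer. l = 5 satisfies 0 ≤ l ≤ n−1 = 6. ml = 3 lies in the range −l … +l (here −5 … 5). ms = +1/2 is one of ±1/2.
All four constraints are satisfied.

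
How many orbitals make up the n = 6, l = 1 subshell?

A subshell has 2l+1 orbitals; with l = 1, that's 3.

3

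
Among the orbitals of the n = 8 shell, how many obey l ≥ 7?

The n = 8 shell has l = 0 through 7; check each.
Per l-value: l=7 → 15.
Total orbitals: 15.

15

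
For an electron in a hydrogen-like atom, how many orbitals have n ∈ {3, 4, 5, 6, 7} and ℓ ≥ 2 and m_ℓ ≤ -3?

20

Treat each shell separately and count matching orbitals:
n=4 → 1; n=5 → 3; n=6 → 6; n=7 → 10.
Total orbitals: 1 + 3 + 6 + 10 = 20.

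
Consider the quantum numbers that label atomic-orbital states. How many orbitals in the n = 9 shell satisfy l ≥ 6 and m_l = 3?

Go through l = 0, …, 8 (the values permitted for n = 9).
Contributions: l=6 → 1; l=7 → 1; l=8 → 1.
Total orbitals: 1 + 1 + 1 = 3.

3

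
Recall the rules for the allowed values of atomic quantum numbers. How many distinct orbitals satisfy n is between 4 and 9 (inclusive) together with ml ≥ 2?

83

Count contributing orbitals for each principal shell:
n=4 → 3; n=5 → 6; n=6 → 10; n=7 → 15; n=8 → 21; n=9 → 28.
Total orbitals: 3 + 6 + 10 + 15 + 21 + 28 = 83.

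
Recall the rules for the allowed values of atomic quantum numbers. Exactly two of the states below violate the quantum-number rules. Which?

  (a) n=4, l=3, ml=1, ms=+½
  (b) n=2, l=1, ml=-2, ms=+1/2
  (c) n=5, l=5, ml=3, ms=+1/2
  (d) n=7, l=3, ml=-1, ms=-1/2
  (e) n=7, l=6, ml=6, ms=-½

(b) has |ml| = 2 > l = 1, violating −l ≤ ml ≤ l.
(c) has l = 5 ≥ n = 5, violating 0 ≤ l ≤ n−1.
The remaining sets (a), (d), (e) satisfy all four rules.

(b) and (c)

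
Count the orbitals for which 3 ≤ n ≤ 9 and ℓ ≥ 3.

Per-shell orbital counts meeting the constraint:
n=4 → 7; n=5 → 16; n=6 → 27; n=7 → 40; n=8 → 55; n=9 → 72.
Total orbitals: 7 + 16 + 27 + 40 + 55 + 72 = 217.

217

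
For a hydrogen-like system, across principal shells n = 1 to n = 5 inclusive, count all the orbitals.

55

Shell n has n² orbitals: 1²=1 + 2²=4 + 3²=9 + 4²=16 + 5²=25 = 55 orbitals.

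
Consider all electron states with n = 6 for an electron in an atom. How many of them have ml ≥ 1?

30

Go through l = 0, …, 5 (the values permitted for n = 6).
Per l-value: l=1 → 1; l=2 → 2; l=3 → 3; l=4 → 4; l=5 → 5.
Orbitals: 1 + 2 + 3 + 4 + 5 = 15. Each orbital carries two spin states, so 15 × 2 = 30 states.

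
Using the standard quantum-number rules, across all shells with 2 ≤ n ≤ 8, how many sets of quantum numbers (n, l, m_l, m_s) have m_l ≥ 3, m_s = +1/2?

For each n in the range, tally the orbitals obeying m_l ≥ 3:
n=4 → 1; n=5 → 3; n=6 → 6; n=7 → 10; n=8 → 15.
Orbitals: 1 + 3 + 6 + 10 + 15 = 35. With m_s fixed to +1/2 there is one state per orbital, so 35 states.

35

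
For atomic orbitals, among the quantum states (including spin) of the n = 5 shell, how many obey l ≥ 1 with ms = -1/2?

24

With n = 5 the allowed l are 0, 1, …, 4.
Contributions: l=1 → 3; l=2 → 5; l=3 → 7; l=4 → 9.
Orbitals: 3 + 5 + 7 + 9 = 24. With ms fixed to a single value there is one state per orbital, giving 24 states.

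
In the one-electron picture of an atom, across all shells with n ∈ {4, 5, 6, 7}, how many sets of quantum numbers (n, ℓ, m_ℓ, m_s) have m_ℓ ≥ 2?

68

Treat each shell separately and count matching orbitals:
n=4 → 3; n=5 → 6; n=6 → 10; n=7 → 15.
Orbitals: 3 + 6 + 10 + 15 = 34. Including both spin states (m_s = ±1/2) gives 2 × 34 = 68 states.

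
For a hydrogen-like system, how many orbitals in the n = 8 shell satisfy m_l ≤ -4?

Go through l = 0, …, 7 (the values permitted for n = 8).
The (l, m_l) pairs meeting m_l ≤ -4 give: l=4 → 1; l=5 → 2; l=6 → 3; l=7 → 4.
Total orbitals: 1 + 2 + 3 + 4 = 10.

10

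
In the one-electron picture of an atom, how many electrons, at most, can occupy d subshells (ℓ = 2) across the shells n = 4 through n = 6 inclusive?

A d subshell (ℓ = 2) exists for every n ≥ 3, so shells n = 4, 5, 6 each contribute one — 3 subshells.
Since each d subshell holds 2(2·2+1) = 10 electrons, the total is 3 × 10 = 30.

30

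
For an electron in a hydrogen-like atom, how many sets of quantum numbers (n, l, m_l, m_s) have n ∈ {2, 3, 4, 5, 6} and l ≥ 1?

170

Treat each shell separately and count matching orbitals:
n=2 → 3; n=3 → 8; n=4 → 15; n=5 → 24; n=6 → 35.
Orbitals: 3 + 8 + 15 + 24 + 35 = 85. Including both spin states (m_s = ±1/2) gives 2 × 85 = 170 states.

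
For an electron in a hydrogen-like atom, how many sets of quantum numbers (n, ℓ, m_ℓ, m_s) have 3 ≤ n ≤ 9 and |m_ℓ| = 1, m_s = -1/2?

70

Count contributing orbitals for each principal shell:
n=3 → 4; n=4 → 6; n=5 → 8; n=6 → 10; n=7 → 12; n=8 → 14; n=9 → 16.
Orbitals: 4 + 6 + 8 + 10 + 12 + 14 + 16 = 70. With m_s fixed to -1/2 there is one state per orbital, so 70 states.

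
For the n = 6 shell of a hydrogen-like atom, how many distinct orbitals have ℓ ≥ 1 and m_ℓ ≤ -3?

6

Go through ℓ = 0, …, 5 (the values permitted for n = 6).
Orbitals with ℓ ≥ 1 and m_ℓ ≤ -3, by ℓ: ℓ=3 → 1; ℓ=4 → 2; ℓ=5 → 3.
Total orbitals: 1 + 2 + 3 = 6.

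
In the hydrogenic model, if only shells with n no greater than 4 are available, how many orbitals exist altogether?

Total orbitals = 1² + 2² + 3² + 4² = 30.

30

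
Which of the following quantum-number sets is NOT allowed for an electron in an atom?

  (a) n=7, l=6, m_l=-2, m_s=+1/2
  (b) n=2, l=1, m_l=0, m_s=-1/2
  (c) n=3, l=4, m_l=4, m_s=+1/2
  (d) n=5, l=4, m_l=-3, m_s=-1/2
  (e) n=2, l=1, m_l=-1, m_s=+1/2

(c) has l = 4 ≥ n = 3, violating 0 ≤ l ≤ n−1.
The remaining sets (a), (b), (d), (e) satisfy all four rules.

(c)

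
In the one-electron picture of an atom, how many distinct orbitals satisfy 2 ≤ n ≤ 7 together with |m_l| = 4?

12

Count contributing orbitals for each principal shell:
n=5 → 2; n=6 → 4; n=7 → 6.
Total orbitals: 2 + 4 + 6 = 12.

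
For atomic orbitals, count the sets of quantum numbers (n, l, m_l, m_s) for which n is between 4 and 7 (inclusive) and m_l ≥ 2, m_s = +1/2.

34

Work shell by shell — for each n, count the (l, m_l) pairs that satisfy m_l ≥ 2:
n=4 → 3; n=5 → 6; n=6 → 10; n=7 → 15.
Orbitals: 3 + 6 + 10 + 15 = 34. With m_s fixed to +1/2 there is one state per orbital, so 34 states.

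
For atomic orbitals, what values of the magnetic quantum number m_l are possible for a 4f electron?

-3, -2, -1, 0, 1, 2, 3

The 4f subshell has l = 3, and m_l takes every integer from −l to +l. With l = 3 that gives the 7 values -3, -2, -1, 0, 1, 2, 3.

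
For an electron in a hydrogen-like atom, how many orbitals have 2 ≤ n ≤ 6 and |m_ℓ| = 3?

12

Per-shell orbital counts meeting the constraint:
n=4 → 2; n=5 → 4; n=6 → 6.
Total orbitals: 2 + 4 + 6 = 12.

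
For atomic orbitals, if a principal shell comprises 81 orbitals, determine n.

n = 9

n² = 81 ⇒ n = 9.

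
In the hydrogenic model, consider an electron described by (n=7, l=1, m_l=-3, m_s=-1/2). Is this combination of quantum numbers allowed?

Invalid

The magnetic quantum number must satisfy −l ≤ m_l ≤ l. With l = 1, m_l can only be -1, 0, 1, so m_l = -3 is forbidden.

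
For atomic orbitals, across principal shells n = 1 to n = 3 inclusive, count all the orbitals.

Shell n has n² orbitals: 1²=1 + 2²=4 + 3²=9 = 14 orbitals.

14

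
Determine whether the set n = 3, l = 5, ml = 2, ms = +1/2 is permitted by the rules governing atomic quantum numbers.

No

The orbital quantum number must satisfy 0 ≤ l ≤ n−1. With n = 3 the allowed l values are 0, 1, 2, so l = 5 is out of range.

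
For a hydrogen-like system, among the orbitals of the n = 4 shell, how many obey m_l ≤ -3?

Go through l = 0, …, 3 (the values permitted for n = 4).
Contributions: l=3 → 1.
Total orbitals: 1.

1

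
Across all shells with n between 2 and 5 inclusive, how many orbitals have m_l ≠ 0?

Treat each shell separately and count matching orbitals:
n=2 → 2; n=3 → 6; n=4 → 12; n=5 → 20.
Total orbitals: 2 + 6 + 12 + 20 = 40.

40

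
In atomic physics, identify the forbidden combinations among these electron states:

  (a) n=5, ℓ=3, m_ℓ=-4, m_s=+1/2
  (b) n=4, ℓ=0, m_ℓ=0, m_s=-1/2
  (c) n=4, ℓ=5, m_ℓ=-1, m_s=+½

(a) has |m_ℓ| = 4 > ℓ = 3, violating −ℓ ≤ m_ℓ ≤ ℓ.
(c) has ℓ = 5 ≥ n = 4, violating 0 ≤ ℓ ≤ n−1.
The remaining set (b) satisfies all four rules.

(a) and (c)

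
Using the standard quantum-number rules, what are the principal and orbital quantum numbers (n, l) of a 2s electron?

n = 2, l = 0

The leading integer gives n = 2; the letter 's' means l = 0.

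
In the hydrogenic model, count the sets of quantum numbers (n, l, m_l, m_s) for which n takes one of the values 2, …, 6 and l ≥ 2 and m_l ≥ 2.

Treat each shell separately and count matching orbitals:
n=3 → 1; n=4 → 3; n=5 → 6; n=6 → 10.
Orbitals: 1 + 3 + 6 + 10 = 20. Including both spin states (m_s = ±1/2) gives 2 × 20 = 40 states.

40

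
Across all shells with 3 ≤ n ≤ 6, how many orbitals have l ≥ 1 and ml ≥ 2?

Per-shell orbital counts meeting the constraint:
n=3 → 1; n=4 → 3; n=5 → 6; n=6 → 10.
Total orbitals: 1 + 3 + 6 + 10 = 20.

20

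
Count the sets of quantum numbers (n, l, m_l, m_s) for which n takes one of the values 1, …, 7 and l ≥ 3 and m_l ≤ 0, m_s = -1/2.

50

Count contributing orbitals for each principal shell:
n=4 → 4; n=5 → 9; n=6 → 15; n=7 → 22.
Orbitals: 4 + 9 + 15 + 22 = 50. With m_s fixed to -1/2 there is one state per orbital, so 50 states.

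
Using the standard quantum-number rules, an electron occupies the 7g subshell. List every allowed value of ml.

The 7g subshell has l = 4, and ml takes every integer from −l to +l. With l = 4 that gives the 9 values -4, -3, -2, -1, 0, 1, 2, 3, 4.

-4, -3, -2, -1, 0, 1, 2, 3, 4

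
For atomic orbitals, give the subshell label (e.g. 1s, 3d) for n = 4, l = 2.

4d

l = 2 corresponds to the letter 'd', so the subshell is 4d.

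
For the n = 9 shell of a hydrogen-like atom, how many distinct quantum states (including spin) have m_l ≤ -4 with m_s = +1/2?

With n = 9 the allowed l are 0, 1, …, 8.
Orbitals with m_l ≤ -4, by l: l=4 → 1; l=5 → 2; l=6 → 3; l=7 → 4; l=8 → 5.
Orbitals: 1 + 2 + 3 + 4 + 5 = 15. With m_s fixed to a single value there is one state per orbital, giving 15 states.

15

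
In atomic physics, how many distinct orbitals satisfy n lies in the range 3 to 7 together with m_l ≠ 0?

110

Work shell by shell — for each n, count the (l, m_l) pairs that satisfy m_l ≠ 0:
n=3 → 6; n=4 → 12; n=5 → 20; n=6 → 30; n=7 → 42.
Total orbitals: 6 + 12 + 20 + 30 + 42 = 110.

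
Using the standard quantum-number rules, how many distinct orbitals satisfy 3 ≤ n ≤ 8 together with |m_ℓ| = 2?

42

Treat each shell separately and count matching orbitals:
n=3 → 2; n=4 → 4; n=5 → 6; n=6 → 8; n=7 → 10; n=8 → 12.
Total orbitals: 2 + 4 + 6 + 8 + 10 + 12 = 42.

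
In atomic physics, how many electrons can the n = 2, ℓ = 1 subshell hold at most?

A subshell with ℓ = 1 has 2ℓ+1 = 3 orbitals, each holding 2 electrons (spin ±1/2), so 3 × 2 = 6.

6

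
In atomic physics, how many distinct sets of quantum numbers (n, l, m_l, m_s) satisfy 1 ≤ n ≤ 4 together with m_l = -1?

12

Count contributing orbitals for each principal shell:
n=2 → 1; n=3 → 2; n=4 → 3.
Orbitals: 1 + 2 + 3 = 6. Including both spin states (m_s = ±1/2) gives 2 × 6 = 12 states.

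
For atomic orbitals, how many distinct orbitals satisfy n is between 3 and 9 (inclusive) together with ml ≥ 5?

20

Treat each shell separately and count matching orbitals:
n=6 → 1; n=7 → 3; n=8 → 6; n=9 → 10.
Total orbitals: 1 + 3 + 6 + 10 = 20.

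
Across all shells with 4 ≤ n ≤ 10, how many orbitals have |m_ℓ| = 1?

84

Count contributing orbitals for each principal shell:
n=4 → 6; n=5 → 8; n=6 → 10; n=7 → 12; n=8 → 14; n=9 → 16; n=10 → 18.
Total orbitals: 6 + 8 + 10 + 12 + 14 + 16 + 18 = 84.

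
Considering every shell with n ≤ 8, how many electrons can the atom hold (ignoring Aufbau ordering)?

408

Total orbitals = 1² + 2² + 3² + 4² + 5² + 6² + 7² + 8² = 204. Doubling for spin gives 408 electrons.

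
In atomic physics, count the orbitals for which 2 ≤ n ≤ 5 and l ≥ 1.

For each n in the range, tally the orbitals obeying l ≥ 1:
n=2 → 3; n=3 → 8; n=4 → 15; n=5 → 24.
Total orbitals: 3 + 8 + 15 + 24 = 50.

50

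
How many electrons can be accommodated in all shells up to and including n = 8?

Total orbitals = 1² + 2² + 3² + 4² + 5² + 6² + 7² + 8² = 204. Doubling for spin gives 408 electrons.

408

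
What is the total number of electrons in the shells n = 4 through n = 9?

Shell n has n² orbitals: 4²=16 + 5²=25 + 6²=36 + 7²=49 + 8²=64 + 9²=81 = 271 orbitals.
Two spin states per orbital: 2 × 271 = 542 electrons.

542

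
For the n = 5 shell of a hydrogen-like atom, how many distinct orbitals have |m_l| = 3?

4

The n = 5 shell has l = 0 through 4; check each.
Contributions: l=3 → 2; l=4 → 2.
Total orbitals: 2 + 2 = 4.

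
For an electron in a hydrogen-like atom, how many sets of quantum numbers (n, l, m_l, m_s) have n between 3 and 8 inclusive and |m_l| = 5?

24

Go shell by shell, enumerating (l, m_l) with |m_l| = 5:
n=6 → 2; n=7 → 4; n=8 → 6.
Orbitals: 2 + 4 + 6 = 12. Including both spin states (m_s = ±1/2) gives 2 × 12 = 24 states.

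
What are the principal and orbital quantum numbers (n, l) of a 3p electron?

n = 3, l = 1

The leading integer gives n = 3; the letter 'p' means l = 1.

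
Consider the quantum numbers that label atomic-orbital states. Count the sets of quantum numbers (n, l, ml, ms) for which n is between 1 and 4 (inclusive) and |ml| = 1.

Per-shell orbital counts meeting the constraint:
n=2 → 2; n=3 → 4; n=4 → 6.
Orbitals: 2 + 4 + 6 = 12. Including both spin states (ms = ±1/2) gives 2 × 12 = 24 states.

24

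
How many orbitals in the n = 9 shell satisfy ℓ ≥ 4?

65

Contributions: ℓ=4 → 9; ℓ=5 → 11; ℓ=6 → 13; ℓ=7 → 15; ℓ=8 → 17.
Total orbitals: 9 + 11 + 13 + 15 + 17 = 65.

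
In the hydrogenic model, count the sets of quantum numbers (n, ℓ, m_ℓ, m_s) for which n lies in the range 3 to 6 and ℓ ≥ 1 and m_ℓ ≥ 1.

68

Go shell by shell, enumerating (ℓ, m_ℓ) with ℓ ≥ 1 and m_ℓ ≥ 1:
n=3 → 3; n=4 → 6; n=5 → 10; n=6 → 15.
Orbitals: 3 + 6 + 10 + 15 = 34. Including both spin states (m_s = ±1/2) gives 2 × 34 = 68 states.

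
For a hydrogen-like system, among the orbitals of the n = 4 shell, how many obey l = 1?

3

The (l, m_l) pairs meeting l = 1 give: l=1 → 3.
Total orbitals: 3.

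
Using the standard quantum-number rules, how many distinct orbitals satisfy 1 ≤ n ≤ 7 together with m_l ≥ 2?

35

Treat each shell separately and count matching orbitals:
n=3 → 1; n=4 → 3; n=5 → 6; n=6 → 10; n=7 → 15.
Total orbitals: 1 + 3 + 6 + 10 + 15 = 35.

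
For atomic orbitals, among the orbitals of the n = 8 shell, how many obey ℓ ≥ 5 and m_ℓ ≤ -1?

18

With n = 8 the allowed ℓ are 0, 1, …, 7.
Contributions: ℓ=5 → 5; ℓ=6 → 6; ℓ=7 → 7.
Total orbitals: 5 + 6 + 7 = 18.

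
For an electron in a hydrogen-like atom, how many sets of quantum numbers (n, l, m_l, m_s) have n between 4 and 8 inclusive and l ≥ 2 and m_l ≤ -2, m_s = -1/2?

55

Per-shell orbital counts meeting the constraint:
n=4 → 3; n=5 → 6; n=6 → 10; n=7 → 15; n=8 → 21.
Orbitals: 3 + 6 + 10 + 15 + 21 = 55. With m_s fixed to -1/2 there is one state per orbital, so 55 states.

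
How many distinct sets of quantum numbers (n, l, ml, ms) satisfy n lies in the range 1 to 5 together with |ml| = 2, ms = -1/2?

12

Work shell by shell — for each n, count the (l, ml) pairs that satisfy |ml| = 2:
n=3 → 2; n=4 → 4; n=5 → 6.
Orbitals: 2 + 4 + 6 = 12. With ms fixed to -1/2 there is one state per orbital, so 12 states.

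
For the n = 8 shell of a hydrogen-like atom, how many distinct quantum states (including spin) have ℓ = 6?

26

Go through ℓ = 0, …, 7 (the values permitted for n = 8).
Contributions: ℓ=6 → 13.
Orbitals: 13. Each orbital carries two spin states, so 13 × 2 = 26 states.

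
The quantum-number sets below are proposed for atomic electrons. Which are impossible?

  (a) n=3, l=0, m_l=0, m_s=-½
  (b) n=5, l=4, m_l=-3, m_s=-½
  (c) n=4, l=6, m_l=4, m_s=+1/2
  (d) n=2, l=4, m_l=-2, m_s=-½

(c) and (d)

(c) has l = 6 ≥ n = 4, violating 0 ≤ l ≤ n−1.
(d) has l = 4 ≥ n = 2, violating 0 ≤ l ≤ n−1.
The remaining sets (a), (b) satisfy all four rules.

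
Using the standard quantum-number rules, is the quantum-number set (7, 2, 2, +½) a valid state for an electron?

Valid

n = 7 is a positive integer. ℓ = 2 satisfies 0 ≤ ℓ ≤ n−1 = 6. m_ℓ = 2 lies in the range −ℓ … +ℓ (here −2 … 2). m_s = +1/2 is one of ±1/2.
All four constraints are satisfied.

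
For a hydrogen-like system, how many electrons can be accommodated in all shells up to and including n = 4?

Total orbitals = 1² + 2² + 3² + 4² = 30. Doubling for spin gives 60 electrons.

60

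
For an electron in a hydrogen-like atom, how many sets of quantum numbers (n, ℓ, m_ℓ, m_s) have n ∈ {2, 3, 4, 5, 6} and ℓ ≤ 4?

158

Work shell by shell — for each n, count the (ℓ, m_ℓ) pairs that satisfy ℓ ≤ 4:
n=2 → 4; n=3 → 9; n=4 → 16; n=5 → 25; n=6 → 25.
Orbitals: 4 + 9 + 16 + 25 + 25 = 79. Including both spin states (m_s = ±1/2) gives 2 × 79 = 158 states.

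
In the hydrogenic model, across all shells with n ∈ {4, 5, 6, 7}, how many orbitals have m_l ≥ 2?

34

Treat each shell separately and count matching orbitals:
n=4 → 3; n=5 → 6; n=6 → 10; n=7 → 15.
Total orbitals: 3 + 6 + 10 + 15 = 34.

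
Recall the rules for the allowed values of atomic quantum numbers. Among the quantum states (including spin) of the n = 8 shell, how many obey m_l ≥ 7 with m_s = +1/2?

With n = 8 the allowed l are 0, 1, …, 7.
Contributions: l=7 → 1.
Orbitals: 1. With m_s fixed to a single value there is one state per orbital, giving 1 state.

1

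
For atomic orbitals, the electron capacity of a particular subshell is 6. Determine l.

2(2l+1) = 6 ⇒ 2l+1 = 3 ⇒ l = 1.

l = 1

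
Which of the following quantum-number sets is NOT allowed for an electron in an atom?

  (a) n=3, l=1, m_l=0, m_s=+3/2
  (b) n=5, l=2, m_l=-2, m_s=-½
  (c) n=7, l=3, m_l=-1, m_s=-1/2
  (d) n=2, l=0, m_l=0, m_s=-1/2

(a) has m_s = +3/2, but an electron's spin must be ±1/2.
The remaining sets (b), (c), (d) satisfy all four rules.

(a)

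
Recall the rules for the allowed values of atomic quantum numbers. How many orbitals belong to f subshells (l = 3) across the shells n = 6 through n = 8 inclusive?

An f subshell (l = 3) exists for every n ≥ 4, so shells n = 6, 7, 8 each contribute one — 3 subshells.
Since each f subshell has 2·3+1 = 7 orbitals, the total is 3 × 7 = 21.

21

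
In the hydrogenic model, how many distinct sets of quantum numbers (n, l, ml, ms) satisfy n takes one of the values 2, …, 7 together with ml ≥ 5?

Work shell by shell — for each n, count the (l, ml) pairs that satisfy ml ≥ 5:
n=6 → 1; n=7 → 3.
Orbitals: 1 + 3 = 4. Including both spin states (ms = ±1/2) gives 2 × 4 = 8 states.

8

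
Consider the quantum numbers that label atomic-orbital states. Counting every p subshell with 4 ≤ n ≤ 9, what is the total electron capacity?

A p subshell (ℓ = 1) exists for every n ≥ 2, so shells n = 4, 5, 6, 7, 8, 9 each contribute one — 6 subshells.
Since each p subshell holds 2(2·1+1) = 6 electrons, the total is 6 × 6 = 36.

36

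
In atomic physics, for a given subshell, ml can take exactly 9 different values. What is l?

ml ranges over 2l+1 integers, so 2l+1 = 9 ⇒ l = 4.

l = 4 (g)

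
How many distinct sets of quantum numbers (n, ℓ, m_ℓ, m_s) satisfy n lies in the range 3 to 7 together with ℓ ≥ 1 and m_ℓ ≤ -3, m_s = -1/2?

Work shell by shell — for each n, count the (ℓ, m_ℓ) pairs that satisfy ℓ ≥ 1 and m_ℓ ≤ -3:
n=4 → 1; n=5 → 3; n=6 → 6; n=7 → 10.
Orbitals: 1 + 3 + 6 + 10 = 20. With m_s fixed to -1/2 there is one state per orbital, so 20 states.

20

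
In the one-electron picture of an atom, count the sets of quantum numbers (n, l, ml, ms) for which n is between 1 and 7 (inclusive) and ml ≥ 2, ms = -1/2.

Treat each shell separately and count matching orbitals:
n=3 → 1; n=4 → 3; n=5 → 6; n=6 → 10; n=7 → 15.
Orbitals: 1 + 3 + 6 + 10 + 15 = 35. With ms fixed to -1/2 there is one state per orbital, so 35 states.

35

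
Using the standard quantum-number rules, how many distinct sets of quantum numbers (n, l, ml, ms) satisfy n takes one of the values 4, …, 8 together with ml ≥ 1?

160

Treat each shell separately and count matching orbitals:
n=4 → 6; n=5 → 10; n=6 → 15; n=7 → 21; n=8 → 28.
Orbitals: 6 + 10 + 15 + 21 + 28 = 80. Including both spin states (ms = ±1/2) gives 2 × 80 = 160 states.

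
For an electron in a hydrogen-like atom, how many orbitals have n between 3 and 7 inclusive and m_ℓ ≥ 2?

35

Count contributing orbitals for each principal shell:
n=3 → 1; n=4 → 3; n=5 → 6; n=6 → 10; n=7 → 15.
Total orbitals: 1 + 3 + 6 + 10 + 15 = 35.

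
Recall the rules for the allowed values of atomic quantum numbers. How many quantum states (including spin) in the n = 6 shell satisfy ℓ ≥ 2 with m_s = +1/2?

32

Go through ℓ = 0, …, 5 (the values permitted for n = 6).
The (ℓ, m_ℓ) pairs meeting ℓ ≥ 2 give: ℓ=2 → 5; ℓ=3 → 7; ℓ=4 → 9; ℓ=5 → 11.
Orbitals: 5 + 7 + 9 + 11 = 32. With m_s fixed to a single value there is one state per orbital, giving 32 states.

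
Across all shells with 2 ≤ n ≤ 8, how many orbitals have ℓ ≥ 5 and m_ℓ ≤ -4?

Per-shell orbital counts meeting the constraint:
n=6 → 2; n=7 → 5; n=8 → 9.
Total orbitals: 2 + 5 + 9 = 16.

16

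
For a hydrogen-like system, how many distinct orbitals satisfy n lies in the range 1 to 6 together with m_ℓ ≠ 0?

70

Treat each shell separately and count matching orbitals:
n=2 → 2; n=3 → 6; n=4 → 12; n=5 → 20; n=6 → 30.
Total orbitals: 2 + 6 + 12 + 20 + 30 = 70.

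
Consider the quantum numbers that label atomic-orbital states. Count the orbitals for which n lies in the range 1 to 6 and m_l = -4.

Go shell by shell, enumerating (l, m_l) with m_l = -4:
n=5 → 1; n=6 → 2.
Total orbitals: 1 + 2 = 3.

3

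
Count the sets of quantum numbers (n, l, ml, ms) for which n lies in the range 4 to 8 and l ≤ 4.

232

Go shell by shell, enumerating (l, ml) with l ≤ 4:
n=4 → 16; n=5 → 25; n=6 → 25; n=7 → 25; n=8 → 25.
Orbitals: 16 + 25 + 25 + 25 + 25 = 116. Including both spin states (ms = ±1/2) gives 2 × 116 = 232 states.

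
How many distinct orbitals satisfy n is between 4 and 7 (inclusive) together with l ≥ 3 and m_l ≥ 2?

30

Treat each shell separately and count matching orbitals:
n=4 → 2; n=5 → 5; n=6 → 9; n=7 → 14.
Total orbitals: 2 + 5 + 9 + 14 = 30.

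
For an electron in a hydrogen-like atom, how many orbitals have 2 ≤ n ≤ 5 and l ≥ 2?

38

Treat each shell separately and count matching orbitals:
n=3 → 5; n=4 → 12; n=5 → 21.
Total orbitals: 5 + 12 + 21 = 38.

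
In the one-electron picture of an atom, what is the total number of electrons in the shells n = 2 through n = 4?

Shell n has n² orbitals: 2²=4 + 3²=9 + 4²=16 = 29 orbitals.
Two spin states per orbital: 2 × 29 = 58 electrons.

58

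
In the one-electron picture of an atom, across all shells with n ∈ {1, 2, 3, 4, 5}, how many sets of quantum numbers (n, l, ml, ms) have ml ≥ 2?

20

Go shell by shell, enumerating (l, ml) with ml ≥ 2:
n=3 → 1; n=4 → 3; n=5 → 6.
Orbitals: 1 + 3 + 6 = 10. Including both spin states (ms = ±1/2) gives 2 × 10 = 20 states.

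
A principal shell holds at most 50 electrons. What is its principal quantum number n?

2n² = 50 ⇒ n² = 25 ⇒ n = 5.

n = 5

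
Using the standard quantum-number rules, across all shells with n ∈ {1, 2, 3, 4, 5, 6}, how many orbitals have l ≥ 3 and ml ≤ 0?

Work shell by shell — for each n, count the (l, ml) pairs that satisfy l ≥ 3 and ml ≤ 0:
n=4 → 4; n=5 → 9; n=6 → 15.
Total orbitals: 4 + 9 + 15 = 28.

28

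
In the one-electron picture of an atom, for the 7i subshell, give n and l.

n = 7, l = 6

The leading integer gives n = 7; the letter 'i' means l = 6.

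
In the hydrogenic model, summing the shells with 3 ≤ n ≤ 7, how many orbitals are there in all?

Shell n has n² orbitals: 3²=9 + 4²=16 + 5²=25 + 6²=36 + 7²=49 = 135 orbitals.

135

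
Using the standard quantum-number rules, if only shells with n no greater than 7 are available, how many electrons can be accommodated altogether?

280

Total orbitals = 1² + 2² + 3² + 4² + 5² + 6² + 7² = 140. Doubling for spin gives 280 electrons.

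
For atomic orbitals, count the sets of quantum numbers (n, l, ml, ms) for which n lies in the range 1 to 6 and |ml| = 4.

Treat each shell separately and count matching orbitals:
n=5 → 2; n=6 → 4.
Orbitals: 2 + 4 = 6. Including both spin states (ms = ±1/2) gives 2 × 6 = 12 states.

12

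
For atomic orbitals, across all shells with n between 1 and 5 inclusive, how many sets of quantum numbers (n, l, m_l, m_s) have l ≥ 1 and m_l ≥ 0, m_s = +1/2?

Treat each shell separately and count matching orbitals:
n=2 → 2; n=3 → 5; n=4 → 9; n=5 → 14.
Orbitals: 2 + 5 + 9 + 14 = 30. With m_s fixed to +1/2 there is one state per orbital, so 30 states.

30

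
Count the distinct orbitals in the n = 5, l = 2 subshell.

A subshell has 2l+1 orbitals; with l = 2, that's 5.

5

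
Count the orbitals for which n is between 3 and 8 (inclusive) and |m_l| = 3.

30

Per-shell orbital counts meeting the constraint:
n=4 → 2; n=5 → 4; n=6 → 6; n=7 → 8; n=8 → 10.
Total orbitals: 2 + 4 + 6 + 8 + 10 = 30.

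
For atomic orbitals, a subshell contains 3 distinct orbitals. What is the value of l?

l = 1 (p)

2l+1 = 3 gives l = 1.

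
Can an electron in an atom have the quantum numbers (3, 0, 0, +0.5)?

Allowed

n = 3 is a positive integer. l = 0 satisfies 0 ≤ l ≤ n−1 = 2. m_l = 0 lies in the range −l … +l (here 0). m_s = +1/2 is one of ±1/2.
All four constraints are satisfied.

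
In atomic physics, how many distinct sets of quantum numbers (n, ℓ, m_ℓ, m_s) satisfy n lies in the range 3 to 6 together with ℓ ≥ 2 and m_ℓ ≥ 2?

Go shell by shell, enumerating (ℓ, m_ℓ) with ℓ ≥ 2 and m_ℓ ≥ 2:
n=3 → 1; n=4 → 3; n=5 → 6; n=6 → 10.
Orbitals: 1 + 3 + 6 + 10 = 20. Including both spin states (m_s = ±1/2) gives 2 × 20 = 40 states.

40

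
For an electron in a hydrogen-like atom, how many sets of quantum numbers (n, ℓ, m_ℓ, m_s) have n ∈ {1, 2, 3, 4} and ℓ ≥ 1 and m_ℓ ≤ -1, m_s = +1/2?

10

Treat each shell separately and count matching orbitals:
n=2 → 1; n=3 → 3; n=4 → 6.
Orbitals: 1 + 3 + 6 = 10. With m_s fixed to +1/2 there is one state per orbital, so 10 states.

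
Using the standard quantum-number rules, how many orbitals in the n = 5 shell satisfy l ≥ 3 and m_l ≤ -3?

3

For n = 5, l ranges over 0 … 4.
Orbitals with l ≥ 3 and m_l ≤ -3, by l: l=3 → 1; l=4 → 2.
Total orbitals: 1 + 2 = 3.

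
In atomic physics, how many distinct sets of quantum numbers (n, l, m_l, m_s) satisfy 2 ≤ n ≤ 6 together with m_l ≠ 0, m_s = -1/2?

Go shell by shell, enumerating (l, m_l) with m_l ≠ 0:
n=2 → 2; n=3 → 6; n=4 → 12; n=5 → 20; n=6 → 30.
Orbitals: 2 + 6 + 12 + 20 + 30 = 70. With m_s fixed to -1/2 there is one state per orbital, so 70 states.

70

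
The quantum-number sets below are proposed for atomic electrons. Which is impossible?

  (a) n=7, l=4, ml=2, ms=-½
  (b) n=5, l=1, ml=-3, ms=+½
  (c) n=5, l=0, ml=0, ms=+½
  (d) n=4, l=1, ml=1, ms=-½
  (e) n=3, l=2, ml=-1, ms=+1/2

(b) has |ml| = 3 > l = 1, violating −l ≤ ml ≤ l.
The remaining sets (a), (c), (d), (e) satisfy all four rules.

(b)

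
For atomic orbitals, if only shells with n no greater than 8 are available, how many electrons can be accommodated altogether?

408

Total orbitals = 1² + 2² + 3² + 4² + 5² + 6² + 7² + 8² = 204. Doubling for spin gives 408 electrons.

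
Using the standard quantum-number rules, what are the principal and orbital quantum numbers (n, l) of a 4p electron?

The leading integer gives n = 4; the letter 'p' means l = 1.

n = 4, l = 1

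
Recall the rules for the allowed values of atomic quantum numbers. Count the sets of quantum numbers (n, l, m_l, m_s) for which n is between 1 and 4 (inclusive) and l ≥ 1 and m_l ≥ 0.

Go shell by shell, enumerating (l, m_l) with l ≥ 1 and m_l ≥ 0:
n=2 → 2; n=3 → 5; n=4 → 9.
Orbitals: 2 + 5 + 9 = 16. Including both spin states (m_s = ±1/2) gives 2 × 16 = 32 states.

32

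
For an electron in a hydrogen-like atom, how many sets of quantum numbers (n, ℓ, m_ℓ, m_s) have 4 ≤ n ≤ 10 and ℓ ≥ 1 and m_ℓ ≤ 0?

For each n in the range, tally the orbitals obeying ℓ ≥ 1 and m_ℓ ≤ 0:
n=4 → 9; n=5 → 14; n=6 → 20; n=7 → 27; n=8 → 35; n=9 → 44; n=10 → 54.
Orbitals: 9 + 14 + 20 + 27 + 35 + 44 + 54 = 203. Including both spin states (m_s = ±1/2) gives 2 × 203 = 406 states.

406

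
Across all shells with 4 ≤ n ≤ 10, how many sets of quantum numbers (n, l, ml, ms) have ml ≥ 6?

40

Work shell by shell — for each n, count the (l, ml) pairs that satisfy ml ≥ 6:
n=7 → 1; n=8 → 3; n=9 → 6; n=10 → 10.
Orbitals: 1 + 3 + 6 + 10 = 20. Including both spin states (ms = ±1/2) gives 2 × 20 = 40 states.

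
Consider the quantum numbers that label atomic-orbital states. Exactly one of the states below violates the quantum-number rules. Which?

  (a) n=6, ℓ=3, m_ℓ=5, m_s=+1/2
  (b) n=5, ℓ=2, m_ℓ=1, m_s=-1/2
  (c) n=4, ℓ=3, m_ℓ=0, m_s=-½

(a)

(a) has |m_ℓ| = 5 > ℓ = 3, violating −ℓ ≤ m_ℓ ≤ ℓ.
The remaining sets (b), (c) satisfy all four rules.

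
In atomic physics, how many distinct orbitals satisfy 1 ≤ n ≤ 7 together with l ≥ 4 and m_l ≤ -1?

28

Treat each shell separately and count matching orbitals:
n=5 → 4; n=6 → 9; n=7 → 15.
Total orbitals: 4 + 9 + 15 = 28.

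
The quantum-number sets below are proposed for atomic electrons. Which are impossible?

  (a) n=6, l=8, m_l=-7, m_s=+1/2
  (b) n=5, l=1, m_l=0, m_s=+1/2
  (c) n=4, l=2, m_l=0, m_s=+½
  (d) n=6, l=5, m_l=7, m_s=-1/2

(a) and (d)

(a) has l = 8 ≥ n = 6, violating 0 ≤ l ≤ n−1.
(d) has |m_l| = 7 > l = 5, violating −l ≤ m_l ≤ l.
The remaining sets (b), (c) satisfy all four rules.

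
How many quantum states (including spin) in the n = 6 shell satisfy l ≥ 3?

54

Go through l = 0, …, 5 (the values permitted for n = 6).
Contributions: l=3 → 7; l=4 → 9; l=5 → 11.
Orbitals: 7 + 9 + 11 = 27. Each orbital carries two spin states, so 27 × 2 = 54 states.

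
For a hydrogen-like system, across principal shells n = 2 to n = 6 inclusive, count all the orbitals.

Shell n has n² orbitals: 2²=4 + 3²=9 + 4²=16 + 5²=25 + 6²=36 = 90 orbitals.

90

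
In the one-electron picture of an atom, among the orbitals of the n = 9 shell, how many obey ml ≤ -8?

Orbitals with ml ≤ -8, by l: l=8 → 1.
Total orbitals: 1.

1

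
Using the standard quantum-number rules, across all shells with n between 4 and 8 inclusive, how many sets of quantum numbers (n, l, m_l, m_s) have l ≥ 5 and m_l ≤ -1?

Per-shell orbital counts meeting the constraint:
n=6 → 5; n=7 → 11; n=8 → 18.
Orbitals: 5 + 11 + 18 = 34. Including both spin states (m_s = ±1/2) gives 2 × 34 = 68 states.

68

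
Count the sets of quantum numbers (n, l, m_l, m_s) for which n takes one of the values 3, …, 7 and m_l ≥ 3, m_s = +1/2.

Work shell by shell — for each n, count the (l, m_l) pairs that satisfy m_l ≥ 3:
n=4 → 1; n=5 → 3; n=6 → 6; n=7 → 10.
Orbitals: 1 + 3 + 6 + 10 = 20. With m_s fixed to +1/2 there is one state per orbital, so 20 states.

20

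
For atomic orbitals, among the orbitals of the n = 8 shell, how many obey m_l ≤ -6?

3

With n = 8 the allowed l are 0, 1, …, 7.
Per l-value: l=6 → 1; l=7 → 2.
Total orbitals: 1 + 2 = 3.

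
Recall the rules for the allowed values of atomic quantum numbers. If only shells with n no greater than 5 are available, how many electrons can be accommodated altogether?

Total orbitals = 1² + 2² + 3² + 4² + 5² = 55. Doubling for spin gives 110 electrons.

110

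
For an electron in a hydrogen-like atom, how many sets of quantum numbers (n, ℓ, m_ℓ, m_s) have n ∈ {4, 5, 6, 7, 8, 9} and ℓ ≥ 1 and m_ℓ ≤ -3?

Treat each shell separately and count matching orbitals:
n=4 → 1; n=5 → 3; n=6 → 6; n=7 → 10; n=8 → 15; n=9 → 21.
Orbitals: 1 + 3 + 6 + 10 + 15 + 21 = 56. Including both spin states (m_s = ±1/2) gives 2 × 56 = 112 states.

112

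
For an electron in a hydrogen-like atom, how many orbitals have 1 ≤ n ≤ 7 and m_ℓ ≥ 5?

Count contributing orbitals for each principal shell:
n=6 → 1; n=7 → 3.
Total orbitals: 1 + 3 = 4.

4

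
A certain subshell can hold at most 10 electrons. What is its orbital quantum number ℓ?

2(2ℓ+1) = 10 ⇒ 2ℓ+1 = 5 ⇒ ℓ = 2.

ℓ = 2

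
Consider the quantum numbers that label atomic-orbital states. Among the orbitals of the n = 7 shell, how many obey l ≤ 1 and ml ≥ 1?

The n = 7 shell has l = 0 through 6; check each.
Per l-value: l=1 → 1.
Total orbitals: 1.

1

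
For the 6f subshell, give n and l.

n = 6, l = 3

The leading integer gives n = 6; the letter 'f' means l = 3.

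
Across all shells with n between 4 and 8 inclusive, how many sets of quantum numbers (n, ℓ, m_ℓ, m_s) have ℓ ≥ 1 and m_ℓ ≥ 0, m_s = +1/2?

For each n in the range, tally the orbitals obeying ℓ ≥ 1 and m_ℓ ≥ 0:
n=4 → 9; n=5 → 14; n=6 → 20; n=7 → 27; n=8 → 35.
Orbitals: 9 + 14 + 20 + 27 + 35 = 105. With m_s fixed to +1/2 there is one state per orbital, so 105 states.

105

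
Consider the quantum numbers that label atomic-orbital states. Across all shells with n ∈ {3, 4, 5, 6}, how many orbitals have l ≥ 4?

29

Treat each shell separately and count matching orbitals:
n=5 → 9; n=6 → 20.
Total orbitals: 9 + 20 = 29.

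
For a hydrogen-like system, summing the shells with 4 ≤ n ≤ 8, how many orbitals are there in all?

Shell n has n² orbitals: 4²=16 + 5²=25 + 6²=36 + 7²=49 + 8²=64 = 190 orbitals.

190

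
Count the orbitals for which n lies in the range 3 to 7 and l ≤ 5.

122

Work shell by shell — for each n, count the (l, ml) pairs that satisfy l ≤ 5:
n=3 → 9; n=4 → 16; n=5 → 25; n=6 → 36; n=7 → 36.
Total orbitals: 9 + 16 + 25 + 36 + 36 = 122.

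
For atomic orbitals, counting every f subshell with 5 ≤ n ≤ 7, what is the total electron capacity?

42

An f subshell (ℓ = 3) exists for every n ≥ 4, so shells n = 5, 6, 7 each contribute one — 3 subshells.
Since each f subshell holds 2(2·3+1) = 14 electrons, the total is 3 × 14 = 42.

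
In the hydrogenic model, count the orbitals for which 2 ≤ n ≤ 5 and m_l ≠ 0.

Treat each shell separately and count matching orbitals:
n=2 → 2; n=3 → 6; n=4 → 12; n=5 → 20.
Total orbitals: 2 + 6 + 12 + 20 = 40.

40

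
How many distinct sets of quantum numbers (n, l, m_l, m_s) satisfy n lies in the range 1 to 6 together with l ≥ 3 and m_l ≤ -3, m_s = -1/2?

For each n in the range, tally the orbitals obeying l ≥ 3 and m_l ≤ -3:
n=4 → 1; n=5 → 3; n=6 → 6.
Orbitals: 1 + 3 + 6 = 10. With m_s fixed to -1/2 there is one state per orbital, so 10 states.

10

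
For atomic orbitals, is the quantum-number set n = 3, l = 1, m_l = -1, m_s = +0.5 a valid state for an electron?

n = 3 is a positive integer. l = 1 satisfies 0 ≤ l ≤ n−1 = 2. m_l = -1 lies in the range −l … +l (here −1 … 1). m_s = +1/2 is one of ±1/2.
All four constraints are satisfied.

Allowed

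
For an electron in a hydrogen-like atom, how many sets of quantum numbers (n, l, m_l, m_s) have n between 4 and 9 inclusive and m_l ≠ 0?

Go shell by shell, enumerating (l, m_l) with m_l ≠ 0:
n=4 → 12; n=5 → 20; n=6 → 30; n=7 → 42; n=8 → 56; n=9 → 72.
Orbitals: 12 + 20 + 30 + 42 + 56 + 72 = 232. Including both spin states (m_s = ±1/2) gives 2 × 232 = 464 states.

464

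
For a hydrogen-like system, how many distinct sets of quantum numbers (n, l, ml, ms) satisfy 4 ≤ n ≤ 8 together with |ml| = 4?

Treat each shell separately and count matching orbitals:
n=5 → 2; n=6 → 4; n=7 → 6; n=8 → 8.
Orbitals: 2 + 4 + 6 + 8 = 20. Including both spin states (ms = ±1/2) gives 2 × 20 = 40 states.

40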